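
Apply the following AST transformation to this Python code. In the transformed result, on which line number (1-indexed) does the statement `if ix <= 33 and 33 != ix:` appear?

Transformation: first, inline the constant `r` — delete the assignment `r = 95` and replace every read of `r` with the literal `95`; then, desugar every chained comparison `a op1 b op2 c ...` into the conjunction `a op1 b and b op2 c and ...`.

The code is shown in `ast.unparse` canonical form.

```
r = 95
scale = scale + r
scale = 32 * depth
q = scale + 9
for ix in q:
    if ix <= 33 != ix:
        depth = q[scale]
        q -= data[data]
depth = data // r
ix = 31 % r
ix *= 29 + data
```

Transformed code:
scale = scale + 95
scale = 32 * depth
q = scale + 9
for ix in q:
    if ix <= 33 and 33 != ix:
        depth = q[scale]
        q -= data[data]
depth = data // 95
ix = 31 % 95
ix *= 29 + data

5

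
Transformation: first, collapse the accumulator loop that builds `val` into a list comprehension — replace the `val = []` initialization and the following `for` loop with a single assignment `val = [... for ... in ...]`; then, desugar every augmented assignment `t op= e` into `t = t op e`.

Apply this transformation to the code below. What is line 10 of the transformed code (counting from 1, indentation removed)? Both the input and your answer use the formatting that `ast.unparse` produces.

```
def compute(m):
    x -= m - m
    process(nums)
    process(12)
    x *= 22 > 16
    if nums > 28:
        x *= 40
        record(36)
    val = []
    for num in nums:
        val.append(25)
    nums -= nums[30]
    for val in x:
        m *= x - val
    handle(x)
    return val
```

nums = nums - nums[30]

Transformed code:
def compute(m):
    x = x - (m - m)
    process(nums)
    process(12)
    x = x * (22 > 16)
    if nums > 28:
        x = x * 40
        record(36)
    val = [25 for num in nums]
    nums = nums - nums[30]
    for val in x:
        m = m * (x - val)
    handle(x)
    return val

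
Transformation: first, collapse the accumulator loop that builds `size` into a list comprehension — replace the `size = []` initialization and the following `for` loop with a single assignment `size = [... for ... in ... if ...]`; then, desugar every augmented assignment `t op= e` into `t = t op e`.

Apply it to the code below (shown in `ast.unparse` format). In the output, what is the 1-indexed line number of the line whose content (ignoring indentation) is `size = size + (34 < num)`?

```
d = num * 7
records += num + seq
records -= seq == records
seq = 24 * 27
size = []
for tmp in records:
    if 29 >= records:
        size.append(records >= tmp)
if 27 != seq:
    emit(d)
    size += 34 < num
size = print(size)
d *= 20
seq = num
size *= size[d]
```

8

Transformed code:
d = num * 7
records = records + (num + seq)
records = records - (seq == records)
seq = 24 * 27
size = [records >= tmp for tmp in records if 29 >= records]
if 27 != seq:
    emit(d)
    size = size + (34 < num)
size = print(size)
d = d * 20
seq = num
size = size * size[d]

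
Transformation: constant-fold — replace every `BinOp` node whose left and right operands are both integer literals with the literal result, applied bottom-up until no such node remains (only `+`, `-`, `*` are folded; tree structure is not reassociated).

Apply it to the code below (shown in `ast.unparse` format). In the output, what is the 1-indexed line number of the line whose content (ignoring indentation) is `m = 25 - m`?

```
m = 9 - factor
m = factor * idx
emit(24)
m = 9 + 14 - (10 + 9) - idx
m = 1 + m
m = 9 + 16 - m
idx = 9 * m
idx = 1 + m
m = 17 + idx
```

6

Transformed code:
m = 9 - factor
m = factor * idx
emit(24)
m = 4 - idx
m = 1 + m
m = 25 - m
idx = 9 * m
idx = 1 + m
m = 17 + idx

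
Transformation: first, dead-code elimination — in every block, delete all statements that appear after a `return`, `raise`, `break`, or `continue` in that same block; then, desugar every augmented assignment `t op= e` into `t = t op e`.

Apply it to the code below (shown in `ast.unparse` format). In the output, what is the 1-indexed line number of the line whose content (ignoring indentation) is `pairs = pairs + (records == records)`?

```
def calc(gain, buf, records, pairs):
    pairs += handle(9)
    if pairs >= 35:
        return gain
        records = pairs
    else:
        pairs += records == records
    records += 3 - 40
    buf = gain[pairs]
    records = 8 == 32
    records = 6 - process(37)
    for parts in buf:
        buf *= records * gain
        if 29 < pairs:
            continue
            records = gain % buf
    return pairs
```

6

Transformed code:
def calc(gain, buf, records, pairs):
    pairs = pairs + handle(9)
    if pairs >= 35:
        return gain
    else:
        pairs = pairs + (records == records)
    records = records + (3 - 40)
    buf = gain[pairs]
    records = 8 == 32
    records = 6 - process(37)
    for parts in buf:
        buf = buf * (records * gain)
        if 29 < pairs:
            continue
    return pairs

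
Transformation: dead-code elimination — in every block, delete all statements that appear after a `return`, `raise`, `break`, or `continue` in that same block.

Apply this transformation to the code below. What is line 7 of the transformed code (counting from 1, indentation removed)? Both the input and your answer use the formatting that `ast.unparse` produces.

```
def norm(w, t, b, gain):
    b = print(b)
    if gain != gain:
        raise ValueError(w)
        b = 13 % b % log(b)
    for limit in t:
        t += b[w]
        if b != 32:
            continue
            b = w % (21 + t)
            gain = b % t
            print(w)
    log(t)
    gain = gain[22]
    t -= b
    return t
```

if b != 32:

Transformed code:
def norm(w, t, b, gain):
    b = print(b)
    if gain != gain:
        raise ValueError(w)
    for limit in t:
        t += b[w]
        if b != 32:
            continue
    log(t)
    gain = gain[22]
    t -= b
    return t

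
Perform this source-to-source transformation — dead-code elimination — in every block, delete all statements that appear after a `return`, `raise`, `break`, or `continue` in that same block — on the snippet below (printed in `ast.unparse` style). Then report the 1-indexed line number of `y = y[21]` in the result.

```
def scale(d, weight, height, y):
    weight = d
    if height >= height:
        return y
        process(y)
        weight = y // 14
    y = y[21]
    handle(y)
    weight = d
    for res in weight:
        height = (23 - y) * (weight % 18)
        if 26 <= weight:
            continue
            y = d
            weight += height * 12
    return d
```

5

Transformed code:
def scale(d, weight, height, y):
    weight = d
    if height >= height:
        return y
    y = y[21]
    handle(y)
    weight = d
    for res in weight:
        height = (23 - y) * (weight % 18)
        if 26 <= weight:
            continue
    return d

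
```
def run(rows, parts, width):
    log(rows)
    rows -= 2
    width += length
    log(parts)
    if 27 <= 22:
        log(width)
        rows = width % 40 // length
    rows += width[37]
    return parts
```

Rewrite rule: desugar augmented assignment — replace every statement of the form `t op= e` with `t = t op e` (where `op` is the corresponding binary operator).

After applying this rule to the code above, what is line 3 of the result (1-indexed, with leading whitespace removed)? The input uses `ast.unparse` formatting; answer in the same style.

rows = rows - 2

Transformed code:
def run(rows, parts, width):
    log(rows)
    rows = rows - 2
    width = width + length
    log(parts)
    if 27 <= 22:
        log(width)
        rows = width % 40 // length
    rows = rows + width[37]
    return parts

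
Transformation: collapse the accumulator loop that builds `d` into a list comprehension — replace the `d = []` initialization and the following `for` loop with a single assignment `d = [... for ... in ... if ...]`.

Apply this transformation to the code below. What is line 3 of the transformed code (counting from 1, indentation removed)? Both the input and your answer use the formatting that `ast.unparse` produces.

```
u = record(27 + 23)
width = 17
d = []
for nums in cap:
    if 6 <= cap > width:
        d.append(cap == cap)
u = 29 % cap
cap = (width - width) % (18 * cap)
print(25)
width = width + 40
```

d = [cap == cap for nums in cap if 6 <= cap > width]

Transformed code:
u = record(27 + 23)
width = 17
d = [cap == cap for nums in cap if 6 <= cap > width]
u = 29 % cap
cap = (width - width) % (18 * cap)
print(25)
width = width + 40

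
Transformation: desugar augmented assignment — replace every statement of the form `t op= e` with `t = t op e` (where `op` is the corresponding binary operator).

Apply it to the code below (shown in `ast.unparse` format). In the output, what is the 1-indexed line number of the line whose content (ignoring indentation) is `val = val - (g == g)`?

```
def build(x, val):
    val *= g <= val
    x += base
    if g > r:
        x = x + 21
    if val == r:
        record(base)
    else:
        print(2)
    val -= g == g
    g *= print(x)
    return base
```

10

Transformed code:
def build(x, val):
    val = val * (g <= val)
    x = x + base
    if g > r:
        x = x + 21
    if val == r:
        record(base)
    else:
        print(2)
    val = val - (g == g)
    g = g * print(x)
    return base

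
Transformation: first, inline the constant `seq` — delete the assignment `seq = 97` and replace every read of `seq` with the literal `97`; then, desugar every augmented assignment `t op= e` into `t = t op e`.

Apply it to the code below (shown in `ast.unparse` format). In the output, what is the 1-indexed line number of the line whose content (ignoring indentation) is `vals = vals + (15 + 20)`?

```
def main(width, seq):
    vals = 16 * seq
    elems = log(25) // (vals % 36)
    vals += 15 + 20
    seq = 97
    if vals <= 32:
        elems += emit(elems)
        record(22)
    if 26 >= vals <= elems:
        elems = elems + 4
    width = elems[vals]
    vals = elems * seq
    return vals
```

Transformed code:
def main(width, seq):
    vals = 16 * 97
    elems = log(25) // (vals % 36)
    vals = vals + (15 + 20)
    if vals <= 32:
        elems = elems + emit(elems)
        record(22)
    if 26 >= vals <= elems:
        elems = elems + 4
    width = elems[vals]
    vals = elems * 97
    return vals

4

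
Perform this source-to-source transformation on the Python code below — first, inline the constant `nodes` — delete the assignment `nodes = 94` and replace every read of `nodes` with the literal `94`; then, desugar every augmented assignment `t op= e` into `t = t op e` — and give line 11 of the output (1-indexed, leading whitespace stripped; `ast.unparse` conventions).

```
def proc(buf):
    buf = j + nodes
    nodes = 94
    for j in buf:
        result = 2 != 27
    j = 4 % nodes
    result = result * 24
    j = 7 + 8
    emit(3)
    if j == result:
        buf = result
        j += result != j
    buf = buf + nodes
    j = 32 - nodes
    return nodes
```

j = j + (result != j)

Transformed code:
def proc(buf):
    buf = j + 94
    for j in buf:
        result = 2 != 27
    j = 4 % 94
    result = result * 24
    j = 7 + 8
    emit(3)
    if j == result:
        buf = result
        j = j + (result != j)
    buf = buf + 94
    j = 32 - 94
    return 94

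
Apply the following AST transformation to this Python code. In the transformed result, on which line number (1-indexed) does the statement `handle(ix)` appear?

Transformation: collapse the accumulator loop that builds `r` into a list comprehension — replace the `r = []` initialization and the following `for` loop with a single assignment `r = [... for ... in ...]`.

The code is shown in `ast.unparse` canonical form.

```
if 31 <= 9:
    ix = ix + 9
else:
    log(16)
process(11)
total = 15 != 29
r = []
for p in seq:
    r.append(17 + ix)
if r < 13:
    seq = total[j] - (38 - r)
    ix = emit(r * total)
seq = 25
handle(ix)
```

Transformed code:
if 31 <= 9:
    ix = ix + 9
else:
    log(16)
process(11)
total = 15 != 29
r = [17 + ix for p in seq]
if r < 13:
    seq = total[j] - (38 - r)
    ix = emit(r * total)
seq = 25
handle(ix)

12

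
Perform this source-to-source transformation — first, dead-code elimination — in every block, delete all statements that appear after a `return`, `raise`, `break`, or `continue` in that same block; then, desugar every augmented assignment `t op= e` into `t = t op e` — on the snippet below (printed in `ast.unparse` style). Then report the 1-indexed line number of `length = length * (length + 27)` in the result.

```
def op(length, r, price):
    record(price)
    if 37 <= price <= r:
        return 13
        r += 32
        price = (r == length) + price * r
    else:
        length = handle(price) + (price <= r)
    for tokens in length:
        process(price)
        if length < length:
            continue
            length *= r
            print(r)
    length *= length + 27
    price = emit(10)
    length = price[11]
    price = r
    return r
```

Transformed code:
def op(length, r, price):
    record(price)
    if 37 <= price <= r:
        return 13
    else:
        length = handle(price) + (price <= r)
    for tokens in length:
        process(price)
        if length < length:
            continue
    length = length * (length + 27)
    price = emit(10)
    length = price[11]
    price = r
    return r

11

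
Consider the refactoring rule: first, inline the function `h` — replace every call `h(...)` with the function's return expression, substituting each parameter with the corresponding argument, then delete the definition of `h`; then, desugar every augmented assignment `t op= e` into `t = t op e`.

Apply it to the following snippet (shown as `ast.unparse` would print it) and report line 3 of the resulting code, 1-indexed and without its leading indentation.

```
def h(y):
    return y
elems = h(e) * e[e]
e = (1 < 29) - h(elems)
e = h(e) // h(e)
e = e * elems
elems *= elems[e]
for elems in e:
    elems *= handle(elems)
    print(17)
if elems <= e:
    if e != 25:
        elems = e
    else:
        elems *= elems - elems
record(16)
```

Transformed code:
elems = e * e[e]
e = (1 < 29) - elems
e = e // e
e = e * elems
elems = elems * elems[e]
for elems in e:
    elems = elems * handle(elems)
    print(17)
if elems <= e:
    if e != 25:
        elems = e
    else:
        elems = elems * (elems - elems)
record(16)

e = e // e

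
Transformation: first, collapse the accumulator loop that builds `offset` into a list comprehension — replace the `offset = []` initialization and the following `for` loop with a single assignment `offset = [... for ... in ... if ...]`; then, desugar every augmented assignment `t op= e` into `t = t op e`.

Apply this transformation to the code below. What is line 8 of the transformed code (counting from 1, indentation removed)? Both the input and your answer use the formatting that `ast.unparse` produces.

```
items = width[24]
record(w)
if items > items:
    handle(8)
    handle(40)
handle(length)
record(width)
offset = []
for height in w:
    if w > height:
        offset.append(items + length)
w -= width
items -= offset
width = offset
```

Transformed code:
items = width[24]
record(w)
if items > items:
    handle(8)
    handle(40)
handle(length)
record(width)
offset = [items + length for height in w if w > height]
w = w - width
items = items - offset
width = offset

offset = [items + length for height in w if w > height]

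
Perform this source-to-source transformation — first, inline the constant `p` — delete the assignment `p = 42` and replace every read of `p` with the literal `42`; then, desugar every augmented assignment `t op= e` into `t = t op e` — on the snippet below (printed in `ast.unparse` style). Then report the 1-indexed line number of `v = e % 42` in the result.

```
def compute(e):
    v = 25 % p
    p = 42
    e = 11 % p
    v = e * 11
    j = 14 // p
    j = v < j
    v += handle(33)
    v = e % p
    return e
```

8

Transformed code:
def compute(e):
    v = 25 % 42
    e = 11 % 42
    v = e * 11
    j = 14 // 42
    j = v < j
    v = v + handle(33)
    v = e % 42
    return e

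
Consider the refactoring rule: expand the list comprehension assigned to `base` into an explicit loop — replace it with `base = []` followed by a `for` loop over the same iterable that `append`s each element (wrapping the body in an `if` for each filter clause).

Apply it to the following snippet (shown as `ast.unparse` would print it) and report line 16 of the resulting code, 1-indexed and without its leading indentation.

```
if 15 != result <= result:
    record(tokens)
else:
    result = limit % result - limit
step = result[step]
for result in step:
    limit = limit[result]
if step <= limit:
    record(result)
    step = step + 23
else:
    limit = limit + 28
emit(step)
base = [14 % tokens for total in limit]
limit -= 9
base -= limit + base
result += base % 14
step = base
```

Transformed code:
if 15 != result <= result:
    record(tokens)
else:
    result = limit % result - limit
step = result[step]
for result in step:
    limit = limit[result]
if step <= limit:
    record(result)
    step = step + 23
else:
    limit = limit + 28
emit(step)
base = []
for total in limit:
    base.append(14 % tokens)
limit -= 9
base -= limit + base
result += base % 14
step = base

base.append(14 % tokens)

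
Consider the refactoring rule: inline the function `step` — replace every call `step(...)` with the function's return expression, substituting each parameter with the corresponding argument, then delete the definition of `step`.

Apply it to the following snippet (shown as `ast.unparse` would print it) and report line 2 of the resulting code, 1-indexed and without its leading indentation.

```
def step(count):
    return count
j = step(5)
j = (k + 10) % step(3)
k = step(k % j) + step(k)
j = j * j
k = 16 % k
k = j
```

Transformed code:
j = 5
j = (k + 10) % 3
k = k % j + k
j = j * j
k = 16 % k
k = j

j = (k + 10) % 3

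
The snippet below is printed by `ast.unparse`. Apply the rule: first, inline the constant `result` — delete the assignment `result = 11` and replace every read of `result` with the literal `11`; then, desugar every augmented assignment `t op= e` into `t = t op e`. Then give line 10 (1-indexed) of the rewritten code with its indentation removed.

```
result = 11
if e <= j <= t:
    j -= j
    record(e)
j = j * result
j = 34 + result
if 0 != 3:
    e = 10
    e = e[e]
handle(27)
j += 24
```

j = j + 24

Transformed code:
if e <= j <= t:
    j = j - j
    record(e)
j = j * 11
j = 34 + 11
if 0 != 3:
    e = 10
    e = e[e]
handle(27)
j = j + 24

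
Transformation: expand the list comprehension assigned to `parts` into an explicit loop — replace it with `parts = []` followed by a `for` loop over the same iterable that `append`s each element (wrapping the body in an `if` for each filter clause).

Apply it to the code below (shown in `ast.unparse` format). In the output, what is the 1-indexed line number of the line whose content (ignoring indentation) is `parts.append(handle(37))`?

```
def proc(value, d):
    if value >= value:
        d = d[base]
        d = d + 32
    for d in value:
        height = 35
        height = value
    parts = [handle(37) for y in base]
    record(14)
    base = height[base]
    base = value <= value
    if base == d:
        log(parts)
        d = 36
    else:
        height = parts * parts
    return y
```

Transformed code:
def proc(value, d):
    if value >= value:
        d = d[base]
        d = d + 32
    for d in value:
        height = 35
        height = value
    parts = []
    for y in base:
        parts.append(handle(37))
    record(14)
    base = height[base]
    base = value <= value
    if base == d:
        log(parts)
        d = 36
    else:
        height = parts * parts
    return y

10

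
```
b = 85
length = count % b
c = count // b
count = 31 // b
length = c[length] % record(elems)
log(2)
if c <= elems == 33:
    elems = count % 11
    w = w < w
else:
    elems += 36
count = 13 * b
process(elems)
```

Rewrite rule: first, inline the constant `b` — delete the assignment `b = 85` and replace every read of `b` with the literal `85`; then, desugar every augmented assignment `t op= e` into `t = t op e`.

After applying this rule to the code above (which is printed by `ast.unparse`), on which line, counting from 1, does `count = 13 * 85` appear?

Transformed code:
length = count % 85
c = count // 85
count = 31 // 85
length = c[length] % record(elems)
log(2)
if c <= elems == 33:
    elems = count % 11
    w = w < w
else:
    elems = elems + 36
count = 13 * 85
process(elems)

11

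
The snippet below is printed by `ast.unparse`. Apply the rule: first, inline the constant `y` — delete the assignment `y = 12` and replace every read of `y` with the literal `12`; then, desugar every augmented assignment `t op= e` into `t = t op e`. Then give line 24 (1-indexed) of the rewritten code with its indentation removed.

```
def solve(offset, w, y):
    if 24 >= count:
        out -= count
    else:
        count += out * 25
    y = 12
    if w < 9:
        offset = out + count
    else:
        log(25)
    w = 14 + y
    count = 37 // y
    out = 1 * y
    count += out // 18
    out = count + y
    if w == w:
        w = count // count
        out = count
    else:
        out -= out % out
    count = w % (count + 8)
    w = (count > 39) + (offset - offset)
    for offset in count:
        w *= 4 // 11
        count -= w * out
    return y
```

Transformed code:
def solve(offset, w, y):
    if 24 >= count:
        out = out - count
    else:
        count = count + out * 25
    if w < 9:
        offset = out + count
    else:
        log(25)
    w = 14 + 12
    count = 37 // 12
    out = 1 * 12
    count = count + out // 18
    out = count + 12
    if w == w:
        w = count // count
        out = count
    else:
        out = out - out % out
    count = w % (count + 8)
    w = (count > 39) + (offset - offset)
    for offset in count:
        w = w * (4 // 11)
        count = count - w * out
    return 12

count = count - w * out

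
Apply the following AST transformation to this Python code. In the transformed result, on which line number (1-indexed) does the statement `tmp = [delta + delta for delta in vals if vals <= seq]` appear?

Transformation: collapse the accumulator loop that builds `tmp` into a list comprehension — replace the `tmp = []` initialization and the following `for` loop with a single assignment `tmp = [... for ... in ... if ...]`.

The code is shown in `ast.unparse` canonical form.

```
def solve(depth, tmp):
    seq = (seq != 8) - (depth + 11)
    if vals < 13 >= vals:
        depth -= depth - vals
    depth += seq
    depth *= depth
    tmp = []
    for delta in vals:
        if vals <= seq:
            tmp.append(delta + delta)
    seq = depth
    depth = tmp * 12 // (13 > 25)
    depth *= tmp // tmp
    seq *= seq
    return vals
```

7

Transformed code:
def solve(depth, tmp):
    seq = (seq != 8) - (depth + 11)
    if vals < 13 >= vals:
        depth -= depth - vals
    depth += seq
    depth *= depth
    tmp = [delta + delta for delta in vals if vals <= seq]
    seq = depth
    depth = tmp * 12 // (13 > 25)
    depth *= tmp // tmp
    seq *= seq
    return vals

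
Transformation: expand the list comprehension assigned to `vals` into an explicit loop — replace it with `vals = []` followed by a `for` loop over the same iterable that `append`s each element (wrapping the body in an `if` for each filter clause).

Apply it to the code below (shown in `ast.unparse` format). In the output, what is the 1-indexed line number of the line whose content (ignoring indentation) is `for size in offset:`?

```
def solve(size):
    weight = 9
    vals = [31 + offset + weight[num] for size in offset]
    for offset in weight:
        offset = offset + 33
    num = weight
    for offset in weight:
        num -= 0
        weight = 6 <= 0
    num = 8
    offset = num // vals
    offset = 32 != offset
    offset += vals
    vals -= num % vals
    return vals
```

Transformed code:
def solve(size):
    weight = 9
    vals = []
    for size in offset:
        vals.append(31 + offset + weight[num])
    for offset in weight:
        offset = offset + 33
    num = weight
    for offset in weight:
        num -= 0
        weight = 6 <= 0
    num = 8
    offset = num // vals
    offset = 32 != offset
    offset += vals
    vals -= num % vals
    return vals

4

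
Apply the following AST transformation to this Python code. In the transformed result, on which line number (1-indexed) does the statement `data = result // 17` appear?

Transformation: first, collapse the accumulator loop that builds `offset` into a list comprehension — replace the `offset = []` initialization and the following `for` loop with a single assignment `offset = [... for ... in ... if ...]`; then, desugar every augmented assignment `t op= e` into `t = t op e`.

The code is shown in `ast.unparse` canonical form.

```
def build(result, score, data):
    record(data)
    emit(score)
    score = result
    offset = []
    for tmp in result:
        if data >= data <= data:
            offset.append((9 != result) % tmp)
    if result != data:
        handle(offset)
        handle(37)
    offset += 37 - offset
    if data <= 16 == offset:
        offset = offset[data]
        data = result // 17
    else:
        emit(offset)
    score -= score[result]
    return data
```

12

Transformed code:
def build(result, score, data):
    record(data)
    emit(score)
    score = result
    offset = [(9 != result) % tmp for tmp in result if data >= data <= data]
    if result != data:
        handle(offset)
        handle(37)
    offset = offset + (37 - offset)
    if data <= 16 == offset:
        offset = offset[data]
        data = result // 17
    else:
        emit(offset)
    score = score - score[result]
    return data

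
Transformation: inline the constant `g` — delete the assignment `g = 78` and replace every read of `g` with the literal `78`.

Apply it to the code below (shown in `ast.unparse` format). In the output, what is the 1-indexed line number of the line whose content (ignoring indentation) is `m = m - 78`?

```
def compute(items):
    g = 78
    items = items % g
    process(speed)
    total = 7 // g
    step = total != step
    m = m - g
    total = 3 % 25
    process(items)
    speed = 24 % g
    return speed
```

Transformed code:
def compute(items):
    items = items % 78
    process(speed)
    total = 7 // 78
    step = total != step
    m = m - 78
    total = 3 % 25
    process(items)
    speed = 24 % 78
    return speed

6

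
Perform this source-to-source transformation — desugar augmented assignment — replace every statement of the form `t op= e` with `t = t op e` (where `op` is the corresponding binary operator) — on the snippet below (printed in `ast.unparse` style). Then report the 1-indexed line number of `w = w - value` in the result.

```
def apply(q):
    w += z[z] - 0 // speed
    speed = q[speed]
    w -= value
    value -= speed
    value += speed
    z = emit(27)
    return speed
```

4

Transformed code:
def apply(q):
    w = w + (z[z] - 0 // speed)
    speed = q[speed]
    w = w - value
    value = value - speed
    value = value + speed
    z = emit(27)
    return speed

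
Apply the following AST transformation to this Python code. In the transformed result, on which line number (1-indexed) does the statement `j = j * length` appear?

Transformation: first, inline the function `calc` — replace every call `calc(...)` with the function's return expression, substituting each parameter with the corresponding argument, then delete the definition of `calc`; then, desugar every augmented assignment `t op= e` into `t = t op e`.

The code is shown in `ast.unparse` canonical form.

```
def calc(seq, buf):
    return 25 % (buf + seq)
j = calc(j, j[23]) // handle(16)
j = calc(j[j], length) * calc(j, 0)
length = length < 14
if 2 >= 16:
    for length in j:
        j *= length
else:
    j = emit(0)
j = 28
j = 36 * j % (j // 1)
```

Transformed code:
j = 25 % (j[23] + j) // handle(16)
j = 25 % (length + j[j]) * (25 % (0 + j))
length = length < 14
if 2 >= 16:
    for length in j:
        j = j * length
else:
    j = emit(0)
j = 28
j = 36 * j % (j // 1)

6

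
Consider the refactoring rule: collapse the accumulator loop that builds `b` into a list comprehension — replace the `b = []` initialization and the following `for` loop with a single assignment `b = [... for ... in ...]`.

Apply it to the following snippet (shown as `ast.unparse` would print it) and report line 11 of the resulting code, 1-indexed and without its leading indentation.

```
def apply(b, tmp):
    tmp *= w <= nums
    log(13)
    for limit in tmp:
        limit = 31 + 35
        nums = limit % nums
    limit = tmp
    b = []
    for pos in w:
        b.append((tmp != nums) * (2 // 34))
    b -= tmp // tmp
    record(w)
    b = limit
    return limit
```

Transformed code:
def apply(b, tmp):
    tmp *= w <= nums
    log(13)
    for limit in tmp:
        limit = 31 + 35
        nums = limit % nums
    limit = tmp
    b = [(tmp != nums) * (2 // 34) for pos in w]
    b -= tmp // tmp
    record(w)
    b = limit
    return limit

b = limit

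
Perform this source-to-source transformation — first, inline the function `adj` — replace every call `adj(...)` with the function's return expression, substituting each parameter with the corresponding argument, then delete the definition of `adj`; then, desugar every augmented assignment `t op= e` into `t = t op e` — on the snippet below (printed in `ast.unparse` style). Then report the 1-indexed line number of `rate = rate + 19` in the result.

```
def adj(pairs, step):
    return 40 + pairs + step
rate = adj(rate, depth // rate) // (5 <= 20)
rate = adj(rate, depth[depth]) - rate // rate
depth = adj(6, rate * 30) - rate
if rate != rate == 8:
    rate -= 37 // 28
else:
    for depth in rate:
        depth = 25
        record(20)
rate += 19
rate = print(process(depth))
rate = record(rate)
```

Transformed code:
rate = (40 + rate + depth // rate) // (5 <= 20)
rate = 40 + rate + depth[depth] - rate // rate
depth = 40 + 6 + rate * 30 - rate
if rate != rate == 8:
    rate = rate - 37 // 28
else:
    for depth in rate:
        depth = 25
        record(20)
rate = rate + 19
rate = print(process(depth))
rate = record(rate)

10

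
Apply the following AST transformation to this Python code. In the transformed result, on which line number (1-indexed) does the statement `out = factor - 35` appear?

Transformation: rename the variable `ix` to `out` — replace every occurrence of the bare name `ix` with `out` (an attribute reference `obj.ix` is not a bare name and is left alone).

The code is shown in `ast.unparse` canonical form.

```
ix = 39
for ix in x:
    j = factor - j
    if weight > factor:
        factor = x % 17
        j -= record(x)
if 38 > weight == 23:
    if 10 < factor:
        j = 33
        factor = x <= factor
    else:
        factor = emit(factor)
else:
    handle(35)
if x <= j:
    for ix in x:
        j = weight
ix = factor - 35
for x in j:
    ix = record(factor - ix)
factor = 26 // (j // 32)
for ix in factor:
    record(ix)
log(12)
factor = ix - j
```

18

Transformed code:
out = 39
for out in x:
    j = factor - j
    if weight > factor:
        factor = x % 17
        j -= record(x)
if 38 > weight == 23:
    if 10 < factor:
        j = 33
        factor = x <= factor
    else:
        factor = emit(factor)
else:
    handle(35)
if x <= j:
    for out in x:
        j = weight
out = factor - 35
for x in j:
    out = record(factor - out)
factor = 26 // (j // 32)
for out in factor:
    record(out)
log(12)
factor = out - j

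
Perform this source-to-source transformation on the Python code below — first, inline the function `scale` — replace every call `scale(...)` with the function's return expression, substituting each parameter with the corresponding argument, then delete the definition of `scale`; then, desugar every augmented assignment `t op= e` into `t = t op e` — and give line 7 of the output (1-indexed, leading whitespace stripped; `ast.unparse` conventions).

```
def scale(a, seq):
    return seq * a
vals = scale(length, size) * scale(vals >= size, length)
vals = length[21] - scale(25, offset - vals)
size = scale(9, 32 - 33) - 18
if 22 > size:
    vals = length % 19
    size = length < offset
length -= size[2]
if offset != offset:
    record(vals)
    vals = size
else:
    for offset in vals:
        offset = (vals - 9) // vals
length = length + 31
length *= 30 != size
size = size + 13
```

Transformed code:
vals = size * length * (length * (vals >= size))
vals = length[21] - (offset - vals) * 25
size = (32 - 33) * 9 - 18
if 22 > size:
    vals = length % 19
    size = length < offset
length = length - size[2]
if offset != offset:
    record(vals)
    vals = size
else:
    for offset in vals:
        offset = (vals - 9) // vals
length = length + 31
length = length * (30 != size)
size = size + 13

length = length - size[2]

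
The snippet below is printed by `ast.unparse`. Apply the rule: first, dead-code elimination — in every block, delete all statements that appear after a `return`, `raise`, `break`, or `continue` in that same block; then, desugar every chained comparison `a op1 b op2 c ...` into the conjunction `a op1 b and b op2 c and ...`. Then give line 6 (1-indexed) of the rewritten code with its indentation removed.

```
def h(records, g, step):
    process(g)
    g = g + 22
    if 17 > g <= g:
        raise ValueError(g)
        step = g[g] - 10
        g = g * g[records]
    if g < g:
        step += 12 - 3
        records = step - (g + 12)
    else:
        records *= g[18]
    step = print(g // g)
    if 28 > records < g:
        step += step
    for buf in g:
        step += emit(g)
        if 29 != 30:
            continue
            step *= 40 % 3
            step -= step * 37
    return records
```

Transformed code:
def h(records, g, step):
    process(g)
    g = g + 22
    if 17 > g and g <= g:
        raise ValueError(g)
    if g < g:
        step += 12 - 3
        records = step - (g + 12)
    else:
        records *= g[18]
    step = print(g // g)
    if 28 > records and records < g:
        step += step
    for buf in g:
        step += emit(g)
        if 29 != 30:
            continue
    return records

if g < g:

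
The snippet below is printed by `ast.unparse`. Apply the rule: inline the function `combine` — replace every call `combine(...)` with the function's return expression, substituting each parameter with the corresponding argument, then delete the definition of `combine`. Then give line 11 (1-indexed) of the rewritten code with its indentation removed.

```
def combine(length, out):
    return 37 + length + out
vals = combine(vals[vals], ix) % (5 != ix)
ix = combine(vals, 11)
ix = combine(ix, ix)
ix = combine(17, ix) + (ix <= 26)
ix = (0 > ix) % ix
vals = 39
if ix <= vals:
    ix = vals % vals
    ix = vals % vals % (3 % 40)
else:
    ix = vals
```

Transformed code:
vals = (37 + vals[vals] + ix) % (5 != ix)
ix = 37 + vals + 11
ix = 37 + ix + ix
ix = 37 + 17 + ix + (ix <= 26)
ix = (0 > ix) % ix
vals = 39
if ix <= vals:
    ix = vals % vals
    ix = vals % vals % (3 % 40)
else:
    ix = vals

ix = vals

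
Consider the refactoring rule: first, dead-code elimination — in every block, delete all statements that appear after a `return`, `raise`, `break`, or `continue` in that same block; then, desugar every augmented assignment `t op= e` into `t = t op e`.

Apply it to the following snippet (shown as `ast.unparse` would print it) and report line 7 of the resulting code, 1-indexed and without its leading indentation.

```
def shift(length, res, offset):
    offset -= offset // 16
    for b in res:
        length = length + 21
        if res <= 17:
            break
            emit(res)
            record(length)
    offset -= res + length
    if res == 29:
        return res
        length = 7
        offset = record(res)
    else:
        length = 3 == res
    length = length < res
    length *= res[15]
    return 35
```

offset = offset - (res + length)

Transformed code:
def shift(length, res, offset):
    offset = offset - offset // 16
    for b in res:
        length = length + 21
        if res <= 17:
            break
    offset = offset - (res + length)
    if res == 29:
        return res
    else:
        length = 3 == res
    length = length < res
    length = length * res[15]
    return 35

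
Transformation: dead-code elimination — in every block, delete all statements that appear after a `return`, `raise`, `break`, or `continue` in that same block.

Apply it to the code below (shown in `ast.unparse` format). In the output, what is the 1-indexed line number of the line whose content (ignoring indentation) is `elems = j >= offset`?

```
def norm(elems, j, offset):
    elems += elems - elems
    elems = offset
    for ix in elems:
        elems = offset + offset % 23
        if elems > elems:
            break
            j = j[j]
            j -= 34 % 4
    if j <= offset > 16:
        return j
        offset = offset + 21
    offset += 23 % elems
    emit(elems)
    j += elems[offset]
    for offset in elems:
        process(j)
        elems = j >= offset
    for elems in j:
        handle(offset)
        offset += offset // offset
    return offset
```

Transformed code:
def norm(elems, j, offset):
    elems += elems - elems
    elems = offset
    for ix in elems:
        elems = offset + offset % 23
        if elems > elems:
            break
    if j <= offset > 16:
        return j
    offset += 23 % elems
    emit(elems)
    j += elems[offset]
    for offset in elems:
        process(j)
        elems = j >= offset
    for elems in j:
        handle(offset)
        offset += offset // offset
    return offset

15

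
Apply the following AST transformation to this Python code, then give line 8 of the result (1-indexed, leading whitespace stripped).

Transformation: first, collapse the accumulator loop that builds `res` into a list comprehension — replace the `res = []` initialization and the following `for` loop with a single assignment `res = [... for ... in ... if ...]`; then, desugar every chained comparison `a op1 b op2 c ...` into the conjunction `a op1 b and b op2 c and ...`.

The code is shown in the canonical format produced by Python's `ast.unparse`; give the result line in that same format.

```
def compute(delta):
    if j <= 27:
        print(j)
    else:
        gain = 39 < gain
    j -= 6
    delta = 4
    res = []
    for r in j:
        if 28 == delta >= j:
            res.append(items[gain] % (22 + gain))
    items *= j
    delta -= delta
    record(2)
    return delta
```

Transformed code:
def compute(delta):
    if j <= 27:
        print(j)
    else:
        gain = 39 < gain
    j -= 6
    delta = 4
    res = [items[gain] % (22 + gain) for r in j if 28 == delta and delta >= j]
    items *= j
    delta -= delta
    record(2)
    return delta

res = [items[gain] % (22 + gain) for r in j if 28 == delta and delta >= j]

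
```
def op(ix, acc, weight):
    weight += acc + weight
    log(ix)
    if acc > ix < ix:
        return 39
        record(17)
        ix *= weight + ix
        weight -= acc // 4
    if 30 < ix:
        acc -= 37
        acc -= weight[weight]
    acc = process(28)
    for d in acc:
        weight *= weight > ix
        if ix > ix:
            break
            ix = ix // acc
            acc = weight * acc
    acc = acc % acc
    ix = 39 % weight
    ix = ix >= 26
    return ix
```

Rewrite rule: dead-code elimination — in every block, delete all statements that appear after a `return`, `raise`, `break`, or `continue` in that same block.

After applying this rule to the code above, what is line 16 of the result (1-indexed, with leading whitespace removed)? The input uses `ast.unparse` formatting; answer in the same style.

ix = ix >= 26

Transformed code:
def op(ix, acc, weight):
    weight += acc + weight
    log(ix)
    if acc > ix < ix:
        return 39
    if 30 < ix:
        acc -= 37
        acc -= weight[weight]
    acc = process(28)
    for d in acc:
        weight *= weight > ix
        if ix > ix:
            break
    acc = acc % acc
    ix = 39 % weight
    ix = ix >= 26
    return ix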